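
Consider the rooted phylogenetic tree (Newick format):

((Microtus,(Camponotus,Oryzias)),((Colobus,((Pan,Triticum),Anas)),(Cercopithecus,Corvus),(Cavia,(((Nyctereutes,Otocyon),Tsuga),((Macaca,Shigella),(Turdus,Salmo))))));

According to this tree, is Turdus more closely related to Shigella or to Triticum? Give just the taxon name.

Shigella

The MRCA of Turdus and Shigella subtends ((Macaca,Shigella),(Turdus,Salmo)) (4 taxa).
The MRCA of Turdus and Triticum subtends ((Colobus,((Pan,Triticum),Anas)),(Cercopithecus,Corvus),(Cavia,(((Nyctereutes,Otocyon),Tsuga),((Macaca,Shigella),(Turdus,Salmo))))) (14 taxa).
The first is nested inside the second, so Turdus shares a more recent common ancestor with Shigella.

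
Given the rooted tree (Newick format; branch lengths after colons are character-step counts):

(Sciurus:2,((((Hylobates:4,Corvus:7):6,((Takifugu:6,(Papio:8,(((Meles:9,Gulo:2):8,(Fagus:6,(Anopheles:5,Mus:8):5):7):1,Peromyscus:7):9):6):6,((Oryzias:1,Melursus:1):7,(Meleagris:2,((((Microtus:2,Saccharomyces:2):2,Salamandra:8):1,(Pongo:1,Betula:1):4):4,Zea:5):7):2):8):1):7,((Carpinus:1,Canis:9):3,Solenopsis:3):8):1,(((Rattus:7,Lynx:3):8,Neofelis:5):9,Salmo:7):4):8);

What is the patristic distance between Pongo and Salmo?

46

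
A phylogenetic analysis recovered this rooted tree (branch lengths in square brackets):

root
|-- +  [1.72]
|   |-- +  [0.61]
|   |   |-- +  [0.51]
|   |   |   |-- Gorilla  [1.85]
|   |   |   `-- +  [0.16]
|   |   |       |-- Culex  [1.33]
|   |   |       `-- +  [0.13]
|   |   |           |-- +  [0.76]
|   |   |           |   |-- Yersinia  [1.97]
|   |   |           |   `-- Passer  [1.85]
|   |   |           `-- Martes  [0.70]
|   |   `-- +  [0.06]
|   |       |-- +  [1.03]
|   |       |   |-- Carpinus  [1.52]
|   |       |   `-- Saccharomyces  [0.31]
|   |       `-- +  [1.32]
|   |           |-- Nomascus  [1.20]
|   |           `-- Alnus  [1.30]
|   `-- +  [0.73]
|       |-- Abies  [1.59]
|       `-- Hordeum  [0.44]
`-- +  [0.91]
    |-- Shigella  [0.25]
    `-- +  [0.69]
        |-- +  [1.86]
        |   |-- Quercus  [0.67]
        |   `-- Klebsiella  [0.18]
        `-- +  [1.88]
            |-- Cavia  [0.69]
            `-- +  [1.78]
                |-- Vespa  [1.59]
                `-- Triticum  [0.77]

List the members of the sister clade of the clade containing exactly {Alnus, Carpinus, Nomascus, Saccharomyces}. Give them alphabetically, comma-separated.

The clade containing exactly {Alnus, Carpinus, Nomascus, Saccharomyces} attaches to the tree at the node subtending ((Gorilla,(Culex,((Yersinia,Passer),Martes))),((Carpinus,Saccharomyces),(Nomascus,Alnus))).
The other lineage descending from that same node — the sister group — is (Gorilla,(Culex,((Yersinia,Passer),Martes))); its 5 tips in alphabetical order are the answer.

Culex, Gorilla, Martes, Passer, Yersinia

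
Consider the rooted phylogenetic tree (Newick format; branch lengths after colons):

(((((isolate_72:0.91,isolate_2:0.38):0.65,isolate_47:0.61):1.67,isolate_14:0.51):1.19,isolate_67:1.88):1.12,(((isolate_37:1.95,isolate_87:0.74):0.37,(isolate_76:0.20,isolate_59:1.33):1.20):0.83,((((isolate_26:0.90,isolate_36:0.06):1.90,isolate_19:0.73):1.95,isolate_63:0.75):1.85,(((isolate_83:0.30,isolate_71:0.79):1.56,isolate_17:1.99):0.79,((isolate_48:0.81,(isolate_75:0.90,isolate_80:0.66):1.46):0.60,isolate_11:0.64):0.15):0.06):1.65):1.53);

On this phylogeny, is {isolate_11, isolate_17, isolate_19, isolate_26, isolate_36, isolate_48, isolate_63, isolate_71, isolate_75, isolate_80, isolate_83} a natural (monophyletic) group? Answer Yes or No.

Yes

The most recent common ancestor of these taxa subtends ((((isolate_26,isolate_36),isolate_19),isolate_63),(((isolate_83,isolate_71),isolate_17),((isolate_48,(isolate_75,isolate_80)),isolate_11))).
That clade has exactly 11 tips — every listed taxon and nothing else — so the group is monophyletic.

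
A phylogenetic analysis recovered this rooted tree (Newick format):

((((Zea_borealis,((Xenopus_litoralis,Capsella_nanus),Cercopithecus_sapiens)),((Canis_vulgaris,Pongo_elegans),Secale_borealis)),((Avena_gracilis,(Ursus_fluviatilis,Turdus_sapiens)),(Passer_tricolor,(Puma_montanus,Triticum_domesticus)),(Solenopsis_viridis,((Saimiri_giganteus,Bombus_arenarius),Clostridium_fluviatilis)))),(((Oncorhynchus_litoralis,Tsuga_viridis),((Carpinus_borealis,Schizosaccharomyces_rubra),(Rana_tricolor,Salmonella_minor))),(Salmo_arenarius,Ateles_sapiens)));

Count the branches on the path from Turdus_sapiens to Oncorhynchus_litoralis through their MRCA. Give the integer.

The MRCA of Turdus_sapiens and Oncorhynchus_litoralis is the root of the tree.
From Turdus_sapiens up to that node: 5 branches. From Oncorhynchus_litoralis up to the same node: 4 branches. Total: 5 + 4 = 9.

9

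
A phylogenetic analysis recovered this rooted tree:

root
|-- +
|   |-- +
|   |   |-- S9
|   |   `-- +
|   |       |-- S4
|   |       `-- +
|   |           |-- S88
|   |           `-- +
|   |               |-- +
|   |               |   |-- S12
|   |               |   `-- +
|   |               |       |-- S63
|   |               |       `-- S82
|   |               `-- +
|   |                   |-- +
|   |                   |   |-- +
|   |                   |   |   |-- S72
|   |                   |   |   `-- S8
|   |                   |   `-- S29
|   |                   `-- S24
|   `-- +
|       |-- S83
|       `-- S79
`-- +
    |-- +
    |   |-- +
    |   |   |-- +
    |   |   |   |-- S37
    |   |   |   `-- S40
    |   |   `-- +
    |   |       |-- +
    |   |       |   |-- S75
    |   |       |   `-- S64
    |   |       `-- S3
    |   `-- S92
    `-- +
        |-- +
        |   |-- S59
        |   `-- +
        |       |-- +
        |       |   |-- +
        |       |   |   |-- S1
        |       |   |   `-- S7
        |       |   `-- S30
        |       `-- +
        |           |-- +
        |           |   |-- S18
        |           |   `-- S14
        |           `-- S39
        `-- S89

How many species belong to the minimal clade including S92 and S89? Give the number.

14

The MRCA of S92 and S89 is the node subtending ((((S37,S40),((S75,S64),S3)),S92),((S59,(((S1,S7),S30),((S18,S14),S39))),S89)).
That clade contains 14 terminal taxa: S1, S14, S18, S3, S30, S37, S39, S40, S59, S64, S7, S75, S89, S92.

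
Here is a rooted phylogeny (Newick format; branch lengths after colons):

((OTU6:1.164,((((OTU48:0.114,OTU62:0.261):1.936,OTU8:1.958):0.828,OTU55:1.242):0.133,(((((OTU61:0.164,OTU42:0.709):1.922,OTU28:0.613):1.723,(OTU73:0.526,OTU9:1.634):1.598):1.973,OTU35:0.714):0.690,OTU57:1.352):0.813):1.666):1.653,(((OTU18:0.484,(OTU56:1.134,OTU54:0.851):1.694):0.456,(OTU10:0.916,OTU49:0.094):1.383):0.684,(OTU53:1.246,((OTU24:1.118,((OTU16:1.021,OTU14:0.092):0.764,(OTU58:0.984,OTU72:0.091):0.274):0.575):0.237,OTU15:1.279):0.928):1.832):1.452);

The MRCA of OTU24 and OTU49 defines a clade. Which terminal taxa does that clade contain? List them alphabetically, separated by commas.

OTU10, OTU14, OTU15, OTU16, OTU18, OTU24, OTU49, OTU53, OTU54, OTU56, OTU58, OTU72

Tracing OTU24: it sits inside (OTU24,((OTU16,OTU14),(OTU58,OTU72))).
Tracing OTU49: it sits inside (OTU10,OTU49).
The smallest clade enclosing both is (((OTU18,(OTU56,OTU54)),(OTU10,OTU49)),(OTU53,((OTU24,((OTU16,OTU14),(OTU58,OTU72))),OTU15))); the answer is its 12 terminal taxa in alphabetical order.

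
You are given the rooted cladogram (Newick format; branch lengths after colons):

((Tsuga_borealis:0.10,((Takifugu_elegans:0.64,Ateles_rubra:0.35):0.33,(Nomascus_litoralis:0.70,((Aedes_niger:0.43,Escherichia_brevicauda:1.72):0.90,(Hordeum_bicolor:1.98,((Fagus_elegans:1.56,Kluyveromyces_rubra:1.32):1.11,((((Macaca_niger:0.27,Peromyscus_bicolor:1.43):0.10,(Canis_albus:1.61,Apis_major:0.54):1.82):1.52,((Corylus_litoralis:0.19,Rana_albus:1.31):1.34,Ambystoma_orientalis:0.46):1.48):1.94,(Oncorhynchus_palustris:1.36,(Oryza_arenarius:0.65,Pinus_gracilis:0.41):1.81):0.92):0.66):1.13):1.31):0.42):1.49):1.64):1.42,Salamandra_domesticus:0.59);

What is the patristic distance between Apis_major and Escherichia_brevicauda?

11.54

The path runs Apis_major → … → MRCA → … → Escherichia_brevicauda; the MRCA is the node subtending ((Aedes_niger,Escherichia_brevicauda),(Hordeum_bicolor,((Fagus_elegans,Kluyveromyces_rubra),((((Macaca_niger,Peromyscus_bicolor),(Canis_albus,Apis_major)),((Corylus_litoralis,Rana_albus),Ambystoma_orientalis)),(Oncorhynchus_palustris,(Oryza_arenarius,Pinus_gracilis)))))).
Branch lengths along that path: 0.54 + 1.82 + 1.52 + 1.94 + 0.66 + 1.13 + 1.31 + 0.90 + 1.72 = 11.54.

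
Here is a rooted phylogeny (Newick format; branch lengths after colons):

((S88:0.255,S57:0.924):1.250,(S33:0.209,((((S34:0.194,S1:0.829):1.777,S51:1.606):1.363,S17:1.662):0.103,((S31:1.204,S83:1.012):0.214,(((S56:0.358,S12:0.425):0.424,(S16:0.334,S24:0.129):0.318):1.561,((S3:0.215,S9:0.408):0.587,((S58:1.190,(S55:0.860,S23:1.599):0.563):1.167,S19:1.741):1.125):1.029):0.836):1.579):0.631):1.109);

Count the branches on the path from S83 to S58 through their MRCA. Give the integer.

7

The MRCA of S83 and S58 is the node subtending ((S31,S83),(((S56,S12),(S16,S24)),((S3,S9),((S58,(S55,S23)),S19)))).
From S83 up to that node: 2 branches. From S58 up to the same node: 5 branches. Total: 2 + 5 = 7.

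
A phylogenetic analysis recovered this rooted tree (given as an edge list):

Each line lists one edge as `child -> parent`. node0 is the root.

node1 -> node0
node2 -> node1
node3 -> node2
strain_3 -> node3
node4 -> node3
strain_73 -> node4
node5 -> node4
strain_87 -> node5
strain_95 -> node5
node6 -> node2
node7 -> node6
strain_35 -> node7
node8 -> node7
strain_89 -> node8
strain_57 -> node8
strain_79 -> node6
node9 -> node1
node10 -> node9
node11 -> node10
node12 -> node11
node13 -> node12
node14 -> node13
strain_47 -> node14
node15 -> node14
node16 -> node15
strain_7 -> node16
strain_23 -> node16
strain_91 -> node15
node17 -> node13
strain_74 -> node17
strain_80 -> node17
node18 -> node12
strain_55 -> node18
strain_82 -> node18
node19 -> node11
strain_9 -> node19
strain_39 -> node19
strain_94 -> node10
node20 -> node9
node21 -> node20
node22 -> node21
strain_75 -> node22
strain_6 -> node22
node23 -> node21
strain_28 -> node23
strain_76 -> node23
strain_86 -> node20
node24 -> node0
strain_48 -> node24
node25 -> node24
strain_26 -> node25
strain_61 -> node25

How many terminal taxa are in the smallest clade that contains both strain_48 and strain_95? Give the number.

27

The MRCA of strain_48 and strain_95 is the root, so the clade is the entire tree.
That clade contains 27 terminal taxa: strain_23, strain_26, strain_28, strain_3, strain_35, strain_39, strain_47, strain_48, strain_55, strain_57, strain_6, strain_61, strain_7, strain_73, strain_74, strain_75, strain_76, strain_79, strain_80, strain_82, strain_86, strain_87, strain_89, strain_9, strain_91, strain_94, strain_95.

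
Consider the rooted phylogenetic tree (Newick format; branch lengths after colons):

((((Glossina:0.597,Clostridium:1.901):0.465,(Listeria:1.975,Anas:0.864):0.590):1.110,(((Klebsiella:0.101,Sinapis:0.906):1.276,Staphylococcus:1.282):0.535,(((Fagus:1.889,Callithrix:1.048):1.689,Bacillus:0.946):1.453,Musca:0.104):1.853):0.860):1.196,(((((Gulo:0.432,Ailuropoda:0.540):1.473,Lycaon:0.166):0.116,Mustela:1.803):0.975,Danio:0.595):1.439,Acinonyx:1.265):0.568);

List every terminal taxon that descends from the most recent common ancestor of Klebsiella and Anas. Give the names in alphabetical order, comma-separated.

Anas, Bacillus, Callithrix, Clostridium, Fagus, Glossina, Klebsiella, Listeria, Musca, Sinapis, Staphylococcus

Tracing Klebsiella: it sits inside (Klebsiella,Sinapis).
Tracing Anas: it sits inside (Listeria,Anas).
The smallest clade enclosing both is (((Glossina,Clostridium),(Listeria,Anas)),(((Klebsiella,Sinapis),Staphylococcus),(((Fagus,Callithrix),Bacillus),Musca))); the answer is its 11 terminal taxa in alphabetical order.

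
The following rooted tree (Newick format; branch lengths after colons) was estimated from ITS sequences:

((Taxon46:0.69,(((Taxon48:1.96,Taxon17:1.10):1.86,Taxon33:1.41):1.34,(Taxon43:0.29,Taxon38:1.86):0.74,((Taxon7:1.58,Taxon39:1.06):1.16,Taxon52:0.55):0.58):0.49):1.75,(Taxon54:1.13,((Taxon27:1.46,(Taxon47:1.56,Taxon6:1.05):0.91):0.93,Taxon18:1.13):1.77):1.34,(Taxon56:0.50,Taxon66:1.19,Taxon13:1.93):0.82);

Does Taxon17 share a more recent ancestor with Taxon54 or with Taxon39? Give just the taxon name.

Taxon39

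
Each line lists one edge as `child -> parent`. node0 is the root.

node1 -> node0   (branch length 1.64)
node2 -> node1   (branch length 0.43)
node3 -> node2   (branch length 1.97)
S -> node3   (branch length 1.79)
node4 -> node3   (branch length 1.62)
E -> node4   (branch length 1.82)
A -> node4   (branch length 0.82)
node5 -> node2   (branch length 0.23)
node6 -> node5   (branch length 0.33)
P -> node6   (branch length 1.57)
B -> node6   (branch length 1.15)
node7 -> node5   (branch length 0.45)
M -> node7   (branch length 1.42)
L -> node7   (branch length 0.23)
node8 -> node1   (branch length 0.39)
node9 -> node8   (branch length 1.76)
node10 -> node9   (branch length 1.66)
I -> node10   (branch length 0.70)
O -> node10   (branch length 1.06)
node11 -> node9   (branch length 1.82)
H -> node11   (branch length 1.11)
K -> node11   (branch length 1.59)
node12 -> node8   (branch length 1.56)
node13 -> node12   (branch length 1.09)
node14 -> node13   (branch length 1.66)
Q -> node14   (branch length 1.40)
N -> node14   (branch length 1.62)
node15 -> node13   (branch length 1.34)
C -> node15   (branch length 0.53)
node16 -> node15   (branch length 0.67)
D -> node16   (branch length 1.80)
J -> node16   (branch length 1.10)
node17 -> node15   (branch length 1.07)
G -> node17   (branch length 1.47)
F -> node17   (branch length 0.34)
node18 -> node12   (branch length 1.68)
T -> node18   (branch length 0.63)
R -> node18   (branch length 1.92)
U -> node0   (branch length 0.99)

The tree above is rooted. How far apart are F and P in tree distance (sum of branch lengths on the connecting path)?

8.35

The path runs F → … → MRCA → … → P; the MRCA is the node subtending (((S,(E,A)),((P,B),(M,L))),(((I,O),(H,K)),(((Q,N),(C,(D,J),(G,F))),(T,R)))).
Branch lengths along that path: 0.34 + 1.07 + 1.34 + 1.09 + 1.56 + 0.39 + 0.43 + 0.23 + 0.33 + 1.57 = 8.35.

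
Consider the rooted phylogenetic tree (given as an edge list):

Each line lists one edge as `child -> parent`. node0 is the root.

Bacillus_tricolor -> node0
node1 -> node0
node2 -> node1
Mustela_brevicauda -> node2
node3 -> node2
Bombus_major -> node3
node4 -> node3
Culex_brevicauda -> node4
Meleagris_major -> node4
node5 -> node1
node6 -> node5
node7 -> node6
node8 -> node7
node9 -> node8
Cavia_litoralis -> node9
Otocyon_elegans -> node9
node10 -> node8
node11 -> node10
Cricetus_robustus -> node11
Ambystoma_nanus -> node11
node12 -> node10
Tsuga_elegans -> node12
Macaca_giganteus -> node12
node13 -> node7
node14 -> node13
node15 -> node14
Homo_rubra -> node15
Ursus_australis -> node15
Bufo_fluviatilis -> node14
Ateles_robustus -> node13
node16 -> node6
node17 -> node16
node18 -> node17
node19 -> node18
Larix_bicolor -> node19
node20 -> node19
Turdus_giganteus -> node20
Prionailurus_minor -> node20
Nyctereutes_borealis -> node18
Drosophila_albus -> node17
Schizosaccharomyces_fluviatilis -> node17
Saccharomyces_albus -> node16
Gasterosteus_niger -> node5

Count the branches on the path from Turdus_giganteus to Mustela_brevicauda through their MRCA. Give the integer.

10

The MRCA of Turdus_giganteus and Mustela_brevicauda is the node subtending ((Mustela_brevicauda,(Bombus_major,(Culex_brevicauda,Meleagris_major))),(((((Cavia_litoralis,Otocyon_elegans),((Cricetus_robustus,Ambystoma_nanus),(Tsuga_elegans,Macaca_giganteus))),(((Homo_rubra,Ursus_australis),Bufo_fluviatilis),Ateles_robustus)),((((Larix_bicolor,(Turdus_giganteus,Prionailurus_minor)),Nyctereutes_borealis),Drosophila_albus,Schizosaccharomyces_fluviatilis),Saccharomyces_albus)),Gasterosteus_niger)).
From Turdus_giganteus up to that node: 8 branches. From Mustela_brevicauda up to the same node: 2 branches. Total: 8 + 2 = 10.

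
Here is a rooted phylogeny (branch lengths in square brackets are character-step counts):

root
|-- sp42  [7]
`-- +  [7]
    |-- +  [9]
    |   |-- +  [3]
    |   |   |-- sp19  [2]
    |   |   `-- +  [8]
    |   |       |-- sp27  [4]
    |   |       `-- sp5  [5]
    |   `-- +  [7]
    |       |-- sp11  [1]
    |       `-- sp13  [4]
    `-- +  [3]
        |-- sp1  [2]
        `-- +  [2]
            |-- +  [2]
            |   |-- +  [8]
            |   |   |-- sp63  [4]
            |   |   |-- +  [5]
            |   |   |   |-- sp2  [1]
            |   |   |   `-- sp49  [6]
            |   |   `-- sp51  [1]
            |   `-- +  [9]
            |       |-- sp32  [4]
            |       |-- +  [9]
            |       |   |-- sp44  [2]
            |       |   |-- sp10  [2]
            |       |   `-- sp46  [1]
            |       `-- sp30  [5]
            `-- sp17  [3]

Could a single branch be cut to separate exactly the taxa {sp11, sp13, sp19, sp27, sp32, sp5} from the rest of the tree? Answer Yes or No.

The MRCA of the listed taxa subtends (((sp19,(sp27,sp5)),(sp11,sp13)),(sp1,(((sp63,(sp2,sp49),sp51),(sp32,(sp44,sp10,sp46),sp30)),sp17))).
That clade also contains sp1, sp10, sp17, sp2, sp30, sp44, sp46, sp49, sp51, sp63, which are not in the proposed group, so the group is not monophyletic.

No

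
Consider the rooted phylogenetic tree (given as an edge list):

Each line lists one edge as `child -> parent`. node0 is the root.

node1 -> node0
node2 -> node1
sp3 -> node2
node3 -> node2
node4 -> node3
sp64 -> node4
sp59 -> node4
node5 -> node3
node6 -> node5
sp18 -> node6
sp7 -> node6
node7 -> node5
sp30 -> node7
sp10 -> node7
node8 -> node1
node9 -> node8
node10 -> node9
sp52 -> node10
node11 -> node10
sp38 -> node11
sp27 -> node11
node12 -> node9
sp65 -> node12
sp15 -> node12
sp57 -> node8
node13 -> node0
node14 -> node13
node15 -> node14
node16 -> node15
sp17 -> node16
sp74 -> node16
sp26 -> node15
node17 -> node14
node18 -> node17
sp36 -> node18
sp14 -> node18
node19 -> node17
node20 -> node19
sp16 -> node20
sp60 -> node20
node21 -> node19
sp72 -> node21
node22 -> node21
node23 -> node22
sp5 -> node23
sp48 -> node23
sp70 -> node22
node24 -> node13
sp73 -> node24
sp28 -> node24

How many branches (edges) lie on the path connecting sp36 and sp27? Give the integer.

11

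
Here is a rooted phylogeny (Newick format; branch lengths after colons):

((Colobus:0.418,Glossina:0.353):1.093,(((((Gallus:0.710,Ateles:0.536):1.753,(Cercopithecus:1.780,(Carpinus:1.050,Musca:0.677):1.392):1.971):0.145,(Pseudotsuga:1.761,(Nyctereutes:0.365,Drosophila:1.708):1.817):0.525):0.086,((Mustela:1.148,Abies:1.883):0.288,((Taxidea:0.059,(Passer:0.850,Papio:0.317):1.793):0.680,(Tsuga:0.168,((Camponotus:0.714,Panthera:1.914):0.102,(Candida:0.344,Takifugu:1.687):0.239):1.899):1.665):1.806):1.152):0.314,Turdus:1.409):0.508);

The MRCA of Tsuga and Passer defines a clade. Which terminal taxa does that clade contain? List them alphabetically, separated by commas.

Tracing Tsuga: it sits inside (Tsuga,((Camponotus,Panthera),(Candida,Takifugu))).
Tracing Passer: it sits inside (Passer,Papio).
The smallest clade enclosing both is ((Taxidea,(Passer,Papio)),(Tsuga,((Camponotus,Panthera),(Candida,Takifugu)))); the answer is its 8 terminal taxa in alphabetical order.

Camponotus, Candida, Panthera, Papio, Passer, Takifugu, Taxidea, Tsuga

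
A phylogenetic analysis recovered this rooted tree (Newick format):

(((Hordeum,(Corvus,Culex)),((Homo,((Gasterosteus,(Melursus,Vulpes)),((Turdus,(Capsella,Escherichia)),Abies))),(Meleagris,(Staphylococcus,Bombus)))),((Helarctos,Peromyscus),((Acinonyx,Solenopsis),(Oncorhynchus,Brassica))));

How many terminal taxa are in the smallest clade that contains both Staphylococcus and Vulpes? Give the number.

The MRCA of Staphylococcus and Vulpes is the node subtending ((Homo,((Gasterosteus,(Melursus,Vulpes)),((Turdus,(Capsella,Escherichia)),Abies))),(Meleagris,(Staphylococcus,Bombus))).
That clade contains 11 terminal taxa: Abies, Bombus, Capsella, Escherichia, Gasterosteus, Homo, Meleagris, Melursus, Staphylococcus, Turdus, Vulpes.

11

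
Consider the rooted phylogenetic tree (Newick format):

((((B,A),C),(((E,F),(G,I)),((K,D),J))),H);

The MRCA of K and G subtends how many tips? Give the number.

The MRCA of K and G is the node subtending (((E,F),(G,I)),((K,D),J)).
That clade contains 7 terminal taxa: D, E, F, G, I, J, K.

7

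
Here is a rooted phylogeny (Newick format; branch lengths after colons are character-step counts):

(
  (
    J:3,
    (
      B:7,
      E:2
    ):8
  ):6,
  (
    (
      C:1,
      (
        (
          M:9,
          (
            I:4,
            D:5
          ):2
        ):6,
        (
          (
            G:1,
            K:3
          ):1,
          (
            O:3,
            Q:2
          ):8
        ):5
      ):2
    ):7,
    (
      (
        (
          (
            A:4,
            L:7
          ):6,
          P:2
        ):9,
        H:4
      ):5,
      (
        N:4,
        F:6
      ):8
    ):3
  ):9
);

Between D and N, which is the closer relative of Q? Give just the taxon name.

The MRCA of Q and D subtends ((M,(I,D)),((G,K),(O,Q))) (7 taxa).
The MRCA of Q and N subtends ((C,((M,(I,D)),((G,K),(O,Q)))),((((A,L),P),H),(N,F))) (14 taxa).
The first is nested inside the second, so Q shares a more recent common ancestor with D.

D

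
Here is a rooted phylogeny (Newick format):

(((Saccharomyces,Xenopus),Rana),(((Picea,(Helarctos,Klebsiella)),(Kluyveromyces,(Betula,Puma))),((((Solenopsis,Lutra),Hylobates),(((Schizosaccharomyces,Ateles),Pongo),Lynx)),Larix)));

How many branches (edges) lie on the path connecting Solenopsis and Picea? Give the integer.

The MRCA of Solenopsis and Picea is the node subtending (((Picea,(Helarctos,Klebsiella)),(Kluyveromyces,(Betula,Puma))),((((Solenopsis,Lutra),Hylobates),(((Schizosaccharomyces,Ateles),Pongo),Lynx)),Larix)).
From Solenopsis up to that node: 5 branches. From Picea up to the same node: 3 branches. Total: 5 + 3 = 8.

8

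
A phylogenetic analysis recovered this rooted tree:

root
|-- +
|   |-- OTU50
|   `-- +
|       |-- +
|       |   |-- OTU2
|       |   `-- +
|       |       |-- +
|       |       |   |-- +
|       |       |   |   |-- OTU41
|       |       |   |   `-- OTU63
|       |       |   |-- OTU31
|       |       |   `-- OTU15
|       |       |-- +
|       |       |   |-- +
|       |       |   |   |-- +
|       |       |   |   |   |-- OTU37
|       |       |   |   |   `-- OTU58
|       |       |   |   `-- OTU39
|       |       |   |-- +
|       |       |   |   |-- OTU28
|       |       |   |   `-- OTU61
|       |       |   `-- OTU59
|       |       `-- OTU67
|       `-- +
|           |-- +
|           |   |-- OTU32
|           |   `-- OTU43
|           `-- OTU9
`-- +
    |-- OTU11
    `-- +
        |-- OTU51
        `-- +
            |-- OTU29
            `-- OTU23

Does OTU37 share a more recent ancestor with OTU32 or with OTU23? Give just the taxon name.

The MRCA of OTU37 and OTU32 subtends ((OTU2,(((OTU41,OTU63),OTU31,OTU15),(((OTU37,OTU58),OTU39),(OTU28,OTU61),OTU59),OTU67)),((OTU32,OTU43),OTU9)) (15 taxa).
The MRCA of OTU37 and OTU23 is the root, subtending the entire tree (20 taxa).
The first is nested inside the second, so OTU37 shares a more recent common ancestor with OTU32.

OTU32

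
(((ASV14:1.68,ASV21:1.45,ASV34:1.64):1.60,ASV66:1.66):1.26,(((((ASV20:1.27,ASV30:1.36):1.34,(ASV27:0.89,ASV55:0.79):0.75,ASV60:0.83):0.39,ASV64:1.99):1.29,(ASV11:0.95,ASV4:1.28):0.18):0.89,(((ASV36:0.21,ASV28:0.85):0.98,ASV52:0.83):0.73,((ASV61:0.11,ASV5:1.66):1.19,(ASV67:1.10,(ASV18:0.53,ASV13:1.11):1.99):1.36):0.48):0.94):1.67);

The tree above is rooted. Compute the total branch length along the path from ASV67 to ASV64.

The path runs ASV67 → … → MRCA → … → ASV64; the MRCA is the node subtending (((((ASV20,ASV30),(ASV27,ASV55),ASV60),ASV64),(ASV11,ASV4)),(((ASV36,ASV28),ASV52),((ASV61,ASV5),(ASV67,(ASV18,ASV13))))).
Branch lengths along that path: 1.10 + 1.36 + 0.48 + 0.94 + 0.89 + 1.29 + 1.99 = 8.05.

8.05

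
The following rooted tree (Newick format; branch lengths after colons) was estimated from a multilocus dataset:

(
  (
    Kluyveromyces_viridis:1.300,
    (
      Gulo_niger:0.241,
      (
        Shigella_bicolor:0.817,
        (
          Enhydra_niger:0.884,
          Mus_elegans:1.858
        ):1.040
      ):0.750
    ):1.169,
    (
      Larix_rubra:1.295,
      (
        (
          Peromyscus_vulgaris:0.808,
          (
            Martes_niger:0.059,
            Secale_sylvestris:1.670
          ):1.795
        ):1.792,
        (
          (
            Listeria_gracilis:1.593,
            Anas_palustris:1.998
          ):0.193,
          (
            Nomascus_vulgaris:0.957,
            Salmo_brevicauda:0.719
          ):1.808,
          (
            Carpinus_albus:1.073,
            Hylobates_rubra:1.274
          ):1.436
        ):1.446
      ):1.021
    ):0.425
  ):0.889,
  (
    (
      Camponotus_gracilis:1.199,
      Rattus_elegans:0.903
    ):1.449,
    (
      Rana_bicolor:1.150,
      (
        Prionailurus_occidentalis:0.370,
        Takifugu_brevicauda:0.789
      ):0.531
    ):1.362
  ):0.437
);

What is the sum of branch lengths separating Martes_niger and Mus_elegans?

The path runs Martes_niger → … → MRCA → … → Mus_elegans; the MRCA is the node subtending (Kluyveromyces_viridis,(Gulo_niger,(Shigella_bicolor,(Enhydra_niger,Mus_elegans))),(Larix_rubra,((Peromyscus_vulgaris,(Martes_niger,Secale_sylvestris)),((Listeria_gracilis,Anas_palustris),(Nomascus_vulgaris,Salmo_brevicauda),(Carpinus_albus,Hylobates_rubra))))).
Branch lengths along that path: 0.059 + 1.795 + 1.792 + 1.021 + 0.425 + 1.169 + 0.750 + 1.040 + 1.858 = 9.909.

9.909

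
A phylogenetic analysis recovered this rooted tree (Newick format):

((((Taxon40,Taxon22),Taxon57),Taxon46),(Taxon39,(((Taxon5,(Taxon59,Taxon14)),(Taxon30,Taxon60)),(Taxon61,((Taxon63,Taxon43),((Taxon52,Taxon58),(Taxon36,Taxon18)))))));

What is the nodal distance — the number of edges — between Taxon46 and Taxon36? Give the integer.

9

The MRCA of Taxon46 and Taxon36 is the root of the tree.
From Taxon46 up to that node: 2 branches. From Taxon36 up to the same node: 7 branches. Total: 2 + 7 = 9.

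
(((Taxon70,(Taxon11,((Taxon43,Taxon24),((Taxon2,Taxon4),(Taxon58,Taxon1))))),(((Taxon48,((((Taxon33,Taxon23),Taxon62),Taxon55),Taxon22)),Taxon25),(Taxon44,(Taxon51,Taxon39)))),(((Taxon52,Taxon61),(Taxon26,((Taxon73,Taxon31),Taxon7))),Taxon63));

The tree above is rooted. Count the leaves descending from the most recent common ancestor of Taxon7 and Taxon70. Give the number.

The MRCA of Taxon7 and Taxon70 is the root, so the clade is the entire tree.
That clade contains 25 terminal taxa: Taxon1, Taxon11, Taxon2, Taxon22, Taxon23, Taxon24, Taxon25, Taxon26, Taxon31, Taxon33, Taxon39, Taxon4, Taxon43, Taxon44, Taxon48, Taxon51, Taxon52, Taxon55, Taxon58, Taxon61, Taxon62, Taxon63, Taxon7, Taxon70, Taxon73.

25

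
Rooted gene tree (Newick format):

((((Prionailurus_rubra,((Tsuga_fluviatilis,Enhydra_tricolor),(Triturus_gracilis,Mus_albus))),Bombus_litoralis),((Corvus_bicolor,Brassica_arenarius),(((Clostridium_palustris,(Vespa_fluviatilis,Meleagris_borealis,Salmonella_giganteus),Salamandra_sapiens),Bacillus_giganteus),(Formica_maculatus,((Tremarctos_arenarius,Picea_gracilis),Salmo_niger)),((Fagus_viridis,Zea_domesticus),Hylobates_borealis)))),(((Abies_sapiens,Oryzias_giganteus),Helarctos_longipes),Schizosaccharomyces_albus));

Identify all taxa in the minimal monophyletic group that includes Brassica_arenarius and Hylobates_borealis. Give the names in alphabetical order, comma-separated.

Tracing Brassica_arenarius: it sits inside (Corvus_bicolor,Brassica_arenarius).
Tracing Hylobates_borealis: it sits inside ((Fagus_viridis,Zea_domesticus),Hylobates_borealis).
The smallest clade enclosing both is ((Corvus_bicolor,Brassica_arenarius),(((Clostridium_palustris,(Vespa_fluviatilis,Meleagris_borealis,Salmonella_giganteus),Salamandra_sapiens),Bacillus_giganteus),(Formica_maculatus,((Tremarctos_arenarius,Picea_gracilis),Salmo_niger)),((Fagus_viridis,Zea_domesticus),Hylobates_borealis))); the answer is its 15 terminal taxa in alphabetical order.

Bacillus_giganteus, Brassica_arenarius, Clostridium_palustris, Corvus_bicolor, Fagus_viridis, Formica_maculatus, Hylobates_borealis, Meleagris_borealis, Picea_gracilis, Salamandra_sapiens, Salmo_niger, Salmonella_giganteus, Tremarctos_arenarius, Vespa_fluviatilis, Zea_domesticus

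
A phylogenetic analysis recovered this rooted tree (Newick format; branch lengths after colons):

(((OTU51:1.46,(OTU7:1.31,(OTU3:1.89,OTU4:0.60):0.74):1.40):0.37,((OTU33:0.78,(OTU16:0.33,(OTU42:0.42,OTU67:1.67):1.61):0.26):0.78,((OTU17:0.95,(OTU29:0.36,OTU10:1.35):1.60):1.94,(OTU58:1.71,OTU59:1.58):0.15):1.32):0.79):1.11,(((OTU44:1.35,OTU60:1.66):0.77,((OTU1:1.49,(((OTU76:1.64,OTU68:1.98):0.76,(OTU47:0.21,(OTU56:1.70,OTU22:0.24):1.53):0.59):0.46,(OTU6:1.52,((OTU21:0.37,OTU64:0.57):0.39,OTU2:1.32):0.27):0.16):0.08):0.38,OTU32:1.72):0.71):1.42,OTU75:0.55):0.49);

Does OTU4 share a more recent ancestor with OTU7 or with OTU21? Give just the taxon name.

The MRCA of OTU4 and OTU7 subtends (OTU7,(OTU3,OTU4)) (3 taxa).
The MRCA of OTU4 and OTU21 is the root, subtending the entire tree (27 taxa).
The first is nested inside the second, so OTU4 shares a more recent common ancestor with OTU7.

OTU7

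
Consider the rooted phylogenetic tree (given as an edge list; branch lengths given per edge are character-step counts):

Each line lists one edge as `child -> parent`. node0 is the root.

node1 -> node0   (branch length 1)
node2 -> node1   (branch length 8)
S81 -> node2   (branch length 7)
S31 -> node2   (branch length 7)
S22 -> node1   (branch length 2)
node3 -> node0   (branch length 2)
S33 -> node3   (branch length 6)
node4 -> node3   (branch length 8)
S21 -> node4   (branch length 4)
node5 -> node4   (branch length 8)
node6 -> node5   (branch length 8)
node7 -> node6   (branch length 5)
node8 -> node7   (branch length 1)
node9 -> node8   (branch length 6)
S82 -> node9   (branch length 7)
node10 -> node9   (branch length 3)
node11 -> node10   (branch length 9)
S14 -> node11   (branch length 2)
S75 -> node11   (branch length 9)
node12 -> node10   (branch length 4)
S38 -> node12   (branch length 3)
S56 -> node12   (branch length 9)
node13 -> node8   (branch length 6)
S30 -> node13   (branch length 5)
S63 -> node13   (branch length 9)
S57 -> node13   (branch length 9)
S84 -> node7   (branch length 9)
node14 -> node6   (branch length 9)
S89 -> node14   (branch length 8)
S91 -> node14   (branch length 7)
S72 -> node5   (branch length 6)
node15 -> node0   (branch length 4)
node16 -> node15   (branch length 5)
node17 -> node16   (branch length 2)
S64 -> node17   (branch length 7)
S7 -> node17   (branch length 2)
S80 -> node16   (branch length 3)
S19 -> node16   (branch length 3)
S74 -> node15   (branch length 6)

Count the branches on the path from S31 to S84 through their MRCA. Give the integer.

9

The MRCA of S31 and S84 is the root of the tree.
From S31 up to that node: 3 branches. From S84 up to the same node: 6 branches. Total: 3 + 6 = 9.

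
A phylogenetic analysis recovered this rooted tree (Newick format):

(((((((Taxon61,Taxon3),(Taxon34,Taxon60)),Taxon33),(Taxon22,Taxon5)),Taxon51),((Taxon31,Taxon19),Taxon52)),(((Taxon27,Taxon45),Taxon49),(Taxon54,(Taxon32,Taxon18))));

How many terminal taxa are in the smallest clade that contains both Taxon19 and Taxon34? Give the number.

11

The MRCA of Taxon19 and Taxon34 is the node subtending ((((((Taxon61,Taxon3),(Taxon34,Taxon60)),Taxon33),(Taxon22,Taxon5)),Taxon51),((Taxon31,Taxon19),Taxon52)).
That clade contains 11 terminal taxa: Taxon19, Taxon22, Taxon3, Taxon31, Taxon33, Taxon34, Taxon5, Taxon51, Taxon52, Taxon60, Taxon61.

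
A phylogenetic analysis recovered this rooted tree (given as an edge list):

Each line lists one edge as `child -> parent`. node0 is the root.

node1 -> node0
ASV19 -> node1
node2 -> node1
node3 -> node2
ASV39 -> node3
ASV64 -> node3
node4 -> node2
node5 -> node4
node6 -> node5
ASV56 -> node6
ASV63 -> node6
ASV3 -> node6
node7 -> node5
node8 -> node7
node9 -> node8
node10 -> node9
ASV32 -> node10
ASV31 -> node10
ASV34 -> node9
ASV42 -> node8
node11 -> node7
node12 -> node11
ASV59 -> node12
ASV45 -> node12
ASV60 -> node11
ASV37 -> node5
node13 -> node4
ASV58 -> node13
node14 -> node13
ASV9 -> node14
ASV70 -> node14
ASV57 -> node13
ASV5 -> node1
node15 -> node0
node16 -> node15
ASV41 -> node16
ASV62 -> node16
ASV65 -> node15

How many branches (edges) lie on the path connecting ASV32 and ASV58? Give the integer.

8

The MRCA of ASV32 and ASV58 is the node subtending (((ASV56,ASV63,ASV3),((((ASV32,ASV31),ASV34),ASV42),((ASV59,ASV45),ASV60)),ASV37),(ASV58,(ASV9,ASV70),ASV57)).
From ASV32 up to that node: 6 branches. From ASV58 up to the same node: 2 branches. Total: 6 + 2 = 8.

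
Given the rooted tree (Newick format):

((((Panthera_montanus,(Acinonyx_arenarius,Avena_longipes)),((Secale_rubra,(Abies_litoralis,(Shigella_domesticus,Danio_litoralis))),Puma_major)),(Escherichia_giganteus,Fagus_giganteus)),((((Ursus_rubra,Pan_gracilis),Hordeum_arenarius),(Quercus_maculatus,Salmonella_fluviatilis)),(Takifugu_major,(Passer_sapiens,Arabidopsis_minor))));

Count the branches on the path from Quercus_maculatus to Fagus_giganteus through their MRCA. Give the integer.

The MRCA of Quercus_maculatus and Fagus_giganteus is the root of the tree.
From Quercus_maculatus up to that node: 4 branches. From Fagus_giganteus up to the same node: 3 branches. Total: 4 + 3 = 7.

7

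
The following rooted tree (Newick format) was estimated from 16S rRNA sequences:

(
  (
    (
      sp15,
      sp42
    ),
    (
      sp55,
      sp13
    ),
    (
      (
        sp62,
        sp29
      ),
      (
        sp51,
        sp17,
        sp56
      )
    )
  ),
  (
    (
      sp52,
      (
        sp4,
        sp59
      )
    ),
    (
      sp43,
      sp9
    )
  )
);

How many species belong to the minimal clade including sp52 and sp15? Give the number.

The MRCA of sp52 and sp15 is the root, so the clade is the entire tree.
That clade contains 14 terminal taxa: sp13, sp15, sp17, sp29, sp4, sp42, sp43, sp51, sp52, sp55, sp56, sp59, sp62, sp9.

14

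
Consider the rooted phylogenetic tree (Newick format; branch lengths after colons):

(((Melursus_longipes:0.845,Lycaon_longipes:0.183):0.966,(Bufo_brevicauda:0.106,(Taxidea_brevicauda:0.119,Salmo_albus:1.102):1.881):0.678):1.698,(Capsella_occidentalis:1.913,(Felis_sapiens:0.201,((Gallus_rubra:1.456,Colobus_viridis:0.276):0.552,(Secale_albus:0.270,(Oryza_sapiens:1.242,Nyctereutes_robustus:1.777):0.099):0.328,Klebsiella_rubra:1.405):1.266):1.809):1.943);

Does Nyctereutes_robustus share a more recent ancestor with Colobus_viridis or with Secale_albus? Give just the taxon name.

Secale_albus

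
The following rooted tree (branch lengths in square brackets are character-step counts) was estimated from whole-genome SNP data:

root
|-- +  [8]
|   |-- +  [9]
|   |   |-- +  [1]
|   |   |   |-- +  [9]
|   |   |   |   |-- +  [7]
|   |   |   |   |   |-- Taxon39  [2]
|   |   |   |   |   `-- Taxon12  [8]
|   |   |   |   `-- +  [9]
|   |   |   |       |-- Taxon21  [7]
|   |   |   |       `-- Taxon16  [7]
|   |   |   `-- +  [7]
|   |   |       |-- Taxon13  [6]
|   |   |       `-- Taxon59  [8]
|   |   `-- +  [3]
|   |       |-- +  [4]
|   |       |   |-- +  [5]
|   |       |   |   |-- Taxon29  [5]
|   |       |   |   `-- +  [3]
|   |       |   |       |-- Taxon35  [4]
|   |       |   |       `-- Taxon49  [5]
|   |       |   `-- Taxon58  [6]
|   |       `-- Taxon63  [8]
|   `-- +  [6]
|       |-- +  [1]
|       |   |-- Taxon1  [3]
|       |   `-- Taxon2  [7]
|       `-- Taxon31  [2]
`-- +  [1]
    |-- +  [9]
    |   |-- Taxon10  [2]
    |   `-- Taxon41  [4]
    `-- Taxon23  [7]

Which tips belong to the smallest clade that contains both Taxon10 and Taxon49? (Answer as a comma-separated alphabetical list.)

Tracing Taxon10: it sits inside (Taxon10,Taxon41).
Tracing Taxon49: it sits inside (Taxon35,Taxon49).
The smallest clade enclosing both is the whole tree (their MRCA is the root), so the answer is all 17 tips in alphabetical order.

Taxon1, Taxon10, Taxon12, Taxon13, Taxon16, Taxon2, Taxon21, Taxon23, Taxon29, Taxon31, Taxon35, Taxon39, Taxon41, Taxon49, Taxon58, Taxon59, Taxon63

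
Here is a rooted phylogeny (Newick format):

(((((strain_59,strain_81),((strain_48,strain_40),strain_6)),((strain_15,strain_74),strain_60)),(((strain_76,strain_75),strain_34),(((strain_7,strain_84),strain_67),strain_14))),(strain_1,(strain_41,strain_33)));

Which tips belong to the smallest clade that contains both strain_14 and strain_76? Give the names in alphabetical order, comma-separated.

strain_14, strain_34, strain_67, strain_7, strain_75, strain_76, strain_84

Tracing strain_14: it sits inside (((strain_7,strain_84),strain_67),strain_14).
Tracing strain_76: it sits inside (strain_76,strain_75).
The smallest clade enclosing both is (((strain_76,strain_75),strain_34),(((strain_7,strain_84),strain_67),strain_14)); the answer is its 7 terminal taxa in alphabetical order.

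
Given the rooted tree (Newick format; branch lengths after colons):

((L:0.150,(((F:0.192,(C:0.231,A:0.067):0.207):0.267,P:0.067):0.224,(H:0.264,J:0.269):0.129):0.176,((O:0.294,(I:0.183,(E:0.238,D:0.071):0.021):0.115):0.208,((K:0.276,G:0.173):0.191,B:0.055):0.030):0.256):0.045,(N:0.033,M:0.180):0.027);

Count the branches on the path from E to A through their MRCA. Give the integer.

10

The MRCA of E and A is the node subtending (L,(((F,(C,A)),P),(H,J)),((O,(I,(E,D))),((K,G),B))).
From E up to that node: 5 branches. From A up to the same node: 5 branches. Total: 5 + 5 = 10.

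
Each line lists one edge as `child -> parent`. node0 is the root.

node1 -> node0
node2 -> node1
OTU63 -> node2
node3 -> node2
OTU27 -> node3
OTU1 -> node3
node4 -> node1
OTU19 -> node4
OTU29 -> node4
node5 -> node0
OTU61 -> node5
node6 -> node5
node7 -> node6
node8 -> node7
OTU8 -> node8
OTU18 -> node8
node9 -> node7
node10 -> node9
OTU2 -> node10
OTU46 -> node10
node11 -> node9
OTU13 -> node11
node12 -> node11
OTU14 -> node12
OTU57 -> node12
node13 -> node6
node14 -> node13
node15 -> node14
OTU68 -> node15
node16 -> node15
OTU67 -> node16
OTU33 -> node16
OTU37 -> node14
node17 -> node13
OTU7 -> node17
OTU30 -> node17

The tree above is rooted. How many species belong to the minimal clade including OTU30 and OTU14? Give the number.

The MRCA of OTU30 and OTU14 is the node subtending (((OTU8,OTU18),((OTU2,OTU46),(OTU13,(OTU14,OTU57)))),(((OTU68,(OTU67,OTU33)),OTU37),(OTU7,OTU30))).
That clade contains 13 terminal taxa: OTU13, OTU14, OTU18, OTU2, OTU30, OTU33, OTU37, OTU46, OTU57, OTU67, OTU68, OTU7, OTU8.

13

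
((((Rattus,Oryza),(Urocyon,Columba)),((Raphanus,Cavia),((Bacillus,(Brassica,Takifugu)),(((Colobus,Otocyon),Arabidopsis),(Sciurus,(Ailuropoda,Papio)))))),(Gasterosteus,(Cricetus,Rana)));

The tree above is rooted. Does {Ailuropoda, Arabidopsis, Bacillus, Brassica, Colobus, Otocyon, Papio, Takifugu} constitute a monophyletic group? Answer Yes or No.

The MRCA of the listed taxa subtends ((Bacillus,(Brassica,Takifugu)),(((Colobus,Otocyon),Arabidopsis),(Sciurus,(Ailuropoda,Papio)))).
That clade also contains Sciurus, which is not in the proposed group, so the group is not monophyletic.

No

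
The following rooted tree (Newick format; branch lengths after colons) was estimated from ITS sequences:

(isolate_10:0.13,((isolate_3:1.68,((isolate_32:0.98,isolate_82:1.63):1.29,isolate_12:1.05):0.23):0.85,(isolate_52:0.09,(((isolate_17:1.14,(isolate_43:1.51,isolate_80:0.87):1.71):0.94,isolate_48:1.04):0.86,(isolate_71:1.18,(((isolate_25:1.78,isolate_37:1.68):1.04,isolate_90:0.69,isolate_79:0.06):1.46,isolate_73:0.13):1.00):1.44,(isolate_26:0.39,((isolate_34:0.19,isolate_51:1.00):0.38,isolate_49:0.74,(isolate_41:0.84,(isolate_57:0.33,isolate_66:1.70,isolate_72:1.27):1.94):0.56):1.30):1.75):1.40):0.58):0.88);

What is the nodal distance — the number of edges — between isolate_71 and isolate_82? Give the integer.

The MRCA of isolate_71 and isolate_82 is the node subtending ((isolate_3,((isolate_32,isolate_82),isolate_12)),(isolate_52,(((isolate_17,(isolate_43,isolate_80)),isolate_48),(isolate_71,(((isolate_25,isolate_37),isolate_90,isolate_79),isolate_73)),(isolate_26,((isolate_34,isolate_51),isolate_49,(isolate_41,(isolate_57,isolate_66,isolate_72))))))).
From isolate_71 up to that node: 4 branches. From isolate_82 up to the same node: 4 branches. Total: 4 + 4 = 8.

8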